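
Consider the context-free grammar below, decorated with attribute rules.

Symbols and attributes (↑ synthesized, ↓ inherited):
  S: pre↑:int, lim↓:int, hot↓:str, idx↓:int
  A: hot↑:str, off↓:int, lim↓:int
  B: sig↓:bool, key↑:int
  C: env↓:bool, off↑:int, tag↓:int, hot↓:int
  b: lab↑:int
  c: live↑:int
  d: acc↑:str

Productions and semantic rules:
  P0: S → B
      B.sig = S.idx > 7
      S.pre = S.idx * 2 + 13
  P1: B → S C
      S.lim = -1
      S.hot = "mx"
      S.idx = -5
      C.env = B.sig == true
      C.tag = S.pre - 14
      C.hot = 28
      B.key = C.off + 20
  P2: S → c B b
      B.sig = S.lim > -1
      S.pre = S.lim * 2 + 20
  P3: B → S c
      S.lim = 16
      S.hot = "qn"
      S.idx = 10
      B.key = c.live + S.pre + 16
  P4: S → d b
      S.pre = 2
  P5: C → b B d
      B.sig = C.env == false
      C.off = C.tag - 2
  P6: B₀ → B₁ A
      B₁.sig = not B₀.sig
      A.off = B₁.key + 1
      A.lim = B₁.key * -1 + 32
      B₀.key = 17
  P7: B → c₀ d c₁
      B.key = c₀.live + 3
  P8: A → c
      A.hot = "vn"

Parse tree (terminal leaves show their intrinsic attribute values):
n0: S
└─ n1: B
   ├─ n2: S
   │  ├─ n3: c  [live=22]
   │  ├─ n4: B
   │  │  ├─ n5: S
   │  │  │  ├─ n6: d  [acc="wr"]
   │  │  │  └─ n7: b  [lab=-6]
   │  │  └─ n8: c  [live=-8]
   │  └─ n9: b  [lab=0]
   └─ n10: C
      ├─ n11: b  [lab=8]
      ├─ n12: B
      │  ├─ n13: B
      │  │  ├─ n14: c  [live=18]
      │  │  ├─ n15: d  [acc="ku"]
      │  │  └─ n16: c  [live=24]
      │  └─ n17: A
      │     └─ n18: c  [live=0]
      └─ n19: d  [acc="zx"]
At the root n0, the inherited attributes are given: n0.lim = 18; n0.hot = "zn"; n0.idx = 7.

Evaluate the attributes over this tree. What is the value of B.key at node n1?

1. n0.lim = 18  [given at root]
2. n0.hot = "zn"  [given at root]
3. n0.idx = 7  [given at root]
4. n1.sig = false  [S.idx > 7]
5. n2.lim = -1  [-1]
6. n2.hot = "mx"  ["mx"]
7. n2.idx = -5  [-5]
8. n3.live = 22  [terminal]
9. n4.sig = false  [S.lim > -1]
10. n5.lim = 16  [16]
11. n5.hot = "qn"  ["qn"]
12. n5.idx = 10  [10]
13. n6.acc = "wr"  [terminal]
14. n7.lab = -6  [terminal]
15. n5.pre = 2  [2]
16. n8.live = -8  [terminal]
17. n4.key = 10  [c.live + S.pre + 16]
18. n9.lab = 0  [terminal]
19. n2.pre = 18  [S.lim * 2 + 20]
20. n10.env = false  [B.sig == true]
21. n10.tag = 4  [S.pre - 14]
22. n10.hot = 28  [28]
23. n11.lab = 8  [terminal]
24. n12.sig = true  [C.env == false]
25. n13.sig = false  [not B₀.sig]
26. n14.live = 18  [terminal]
27. n15.acc = "ku"  [terminal]
28. n16.live = 24  [terminal]
29. n13.key = 21  [c₀.live + 3]
30. n17.off = 22  [B₁.key + 1]
31. n17.lim = 11  [B₁.key * -1 + 32]
32. n18.live = 0  [terminal]
33. n17.hot = "vn"  ["vn"]
34. n12.key = 17  [17]
35. n19.acc = "zx"  [terminal]
36. n10.off = 2  [C.tag - 2]
37. n1.key = 22  [C.off + 20]
38. n0.pre = 27  [S.idx * 2 + 13]

22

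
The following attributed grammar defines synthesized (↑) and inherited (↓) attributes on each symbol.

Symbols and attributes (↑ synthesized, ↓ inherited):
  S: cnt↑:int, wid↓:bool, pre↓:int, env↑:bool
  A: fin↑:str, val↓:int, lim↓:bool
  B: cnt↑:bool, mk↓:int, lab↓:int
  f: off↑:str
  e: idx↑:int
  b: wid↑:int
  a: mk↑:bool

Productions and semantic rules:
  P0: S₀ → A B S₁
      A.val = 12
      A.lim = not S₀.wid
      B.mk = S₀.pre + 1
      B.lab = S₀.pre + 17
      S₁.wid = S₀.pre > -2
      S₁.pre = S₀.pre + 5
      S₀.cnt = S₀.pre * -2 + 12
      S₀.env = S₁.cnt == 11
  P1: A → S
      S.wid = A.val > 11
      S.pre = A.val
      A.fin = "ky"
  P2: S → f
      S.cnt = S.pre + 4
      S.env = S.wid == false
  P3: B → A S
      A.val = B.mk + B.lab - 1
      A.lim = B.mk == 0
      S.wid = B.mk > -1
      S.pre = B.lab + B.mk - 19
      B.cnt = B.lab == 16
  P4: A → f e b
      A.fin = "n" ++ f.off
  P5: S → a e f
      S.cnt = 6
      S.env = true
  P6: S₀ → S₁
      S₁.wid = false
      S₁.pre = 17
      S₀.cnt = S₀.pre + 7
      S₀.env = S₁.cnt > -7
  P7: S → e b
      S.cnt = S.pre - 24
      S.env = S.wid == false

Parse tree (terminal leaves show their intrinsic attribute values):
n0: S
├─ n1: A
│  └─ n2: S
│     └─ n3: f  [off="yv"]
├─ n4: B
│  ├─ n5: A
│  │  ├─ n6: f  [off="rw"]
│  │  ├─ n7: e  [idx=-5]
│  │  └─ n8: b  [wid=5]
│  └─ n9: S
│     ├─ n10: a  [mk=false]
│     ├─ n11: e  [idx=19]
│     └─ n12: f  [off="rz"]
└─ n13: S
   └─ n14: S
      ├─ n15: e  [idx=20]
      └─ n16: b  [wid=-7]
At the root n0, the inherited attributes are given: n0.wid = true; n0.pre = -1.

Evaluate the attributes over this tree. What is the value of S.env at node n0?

1. n0.wid = true  [given at root]
2. n0.pre = -1  [given at root]
3. n1.val = 12  [12]
4. n1.lim = false  [not S₀.wid]
5. n2.wid = true  [A.val > 11]
6. n2.pre = 12  [A.val]
7. n3.off = "yv"  [terminal]
8. n2.cnt = 16  [S.pre + 4]
9. n2.env = false  [S.wid == false]
10. n1.fin = "ky"  ["ky"]
11. n4.mk = 0  [S₀.pre + 1]
12. n4.lab = 16  [S₀.pre + 17]
13. n5.val = 15  [B.mk + B.lab - 1]
14. n5.lim = true  [B.mk == 0]
15. n6.off = "rw"  [terminal]
16. n7.idx = -5  [terminal]
17. n8.wid = 5  [terminal]
18. n5.fin = "nrw"  ["n" ++ f.off]
19. n9.wid = true  [B.mk > -1]
20. n9.pre = -3  [B.lab + B.mk - 19]
21. n10.mk = false  [terminal]
22. n11.idx = 19  [terminal]
23. n12.off = "rz"  [terminal]
24. n9.cnt = 6  [6]
25. n9.env = true  [true]
26. n4.cnt = true  [B.lab == 16]
27. n13.wid = true  [S₀.pre > -2]
28. n13.pre = 4  [S₀.pre + 5]
29. n14.wid = false  [false]
30. n14.pre = 17  [17]
31. n15.idx = 20  [terminal]
32. n16.wid = -7  [terminal]
33. n14.cnt = -7  [S.pre - 24]
34. n14.env = true  [S.wid == false]
35. n13.cnt = 11  [S₀.pre + 7]
36. n13.env = false  [S₁.cnt > -7]
37. n0.cnt = 14  [S₀.pre * -2 + 12]
38. n0.env = true  [S₁.cnt == 11]

true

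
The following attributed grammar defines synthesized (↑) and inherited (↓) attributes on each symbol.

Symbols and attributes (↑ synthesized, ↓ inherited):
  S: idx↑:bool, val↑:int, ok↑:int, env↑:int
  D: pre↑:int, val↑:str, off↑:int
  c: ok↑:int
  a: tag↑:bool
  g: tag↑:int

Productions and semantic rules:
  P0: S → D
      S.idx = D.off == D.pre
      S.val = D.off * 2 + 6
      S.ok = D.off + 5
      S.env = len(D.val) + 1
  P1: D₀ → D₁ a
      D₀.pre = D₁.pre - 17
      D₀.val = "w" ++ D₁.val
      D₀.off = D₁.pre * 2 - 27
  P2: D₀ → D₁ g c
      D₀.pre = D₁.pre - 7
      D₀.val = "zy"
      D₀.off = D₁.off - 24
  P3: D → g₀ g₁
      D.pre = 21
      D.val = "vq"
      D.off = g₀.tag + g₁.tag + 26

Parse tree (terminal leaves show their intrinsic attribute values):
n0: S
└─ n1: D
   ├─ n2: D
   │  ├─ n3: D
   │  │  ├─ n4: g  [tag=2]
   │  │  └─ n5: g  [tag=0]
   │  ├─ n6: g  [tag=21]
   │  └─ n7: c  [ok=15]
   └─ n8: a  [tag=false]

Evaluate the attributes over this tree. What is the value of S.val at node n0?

1. n4.tag = 2  [terminal]
2. n5.tag = 0  [terminal]
3. n3.pre = 21  [21]
4. n3.val = "vq"  ["vq"]
5. n3.off = 28  [g₀.tag + g₁.tag + 26]
6. n6.tag = 21  [terminal]
7. n7.ok = 15  [terminal]
8. n2.pre = 14  [D₁.pre - 7]
9. n2.val = "zy"  ["zy"]
10. n2.off = 4  [D₁.off - 24]
11. n8.tag = false  [terminal]
12. n1.pre = -3  [D₁.pre - 17]
13. n1.val = "wzy"  ["w" ++ D₁.val]
14. n1.off = 1  [D₁.pre * 2 - 27]
15. n0.idx = false  [D.off == D.pre]
16. n0.val = 8  [D.off * 2 + 6]
17. n0.ok = 6  [D.off + 5]
18. n0.env = 4  [len(D.val) + 1]

8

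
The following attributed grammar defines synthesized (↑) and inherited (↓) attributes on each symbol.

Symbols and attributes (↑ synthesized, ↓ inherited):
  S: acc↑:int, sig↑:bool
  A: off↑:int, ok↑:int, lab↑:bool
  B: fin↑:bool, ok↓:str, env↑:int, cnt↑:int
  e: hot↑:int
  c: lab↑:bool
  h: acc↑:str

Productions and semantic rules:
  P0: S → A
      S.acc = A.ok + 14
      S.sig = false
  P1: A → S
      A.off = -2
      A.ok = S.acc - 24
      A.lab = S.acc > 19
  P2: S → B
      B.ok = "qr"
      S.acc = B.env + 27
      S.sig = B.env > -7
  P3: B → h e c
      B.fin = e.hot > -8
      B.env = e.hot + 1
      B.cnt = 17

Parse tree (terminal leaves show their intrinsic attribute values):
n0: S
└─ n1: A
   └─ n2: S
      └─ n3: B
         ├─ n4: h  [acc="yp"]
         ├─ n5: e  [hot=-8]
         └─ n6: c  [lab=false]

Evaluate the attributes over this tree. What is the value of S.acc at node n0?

10

1. n3.ok = "qr"  ["qr"]
2. n4.acc = "yp"  [terminal]
3. n5.hot = -8  [terminal]
4. n6.lab = false  [terminal]
5. n3.fin = false  [e.hot > -8]
6. n3.env = -7  [e.hot + 1]
7. n3.cnt = 17  [17]
8. n2.acc = 20  [B.env + 27]
9. n2.sig = false  [B.env > -7]
10. n1.off = -2  [-2]
11. n1.ok = -4  [S.acc - 24]
12. n1.lab = true  [S.acc > 19]
13. n0.acc = 10  [A.ok + 14]
14. n0.sig = false  [false]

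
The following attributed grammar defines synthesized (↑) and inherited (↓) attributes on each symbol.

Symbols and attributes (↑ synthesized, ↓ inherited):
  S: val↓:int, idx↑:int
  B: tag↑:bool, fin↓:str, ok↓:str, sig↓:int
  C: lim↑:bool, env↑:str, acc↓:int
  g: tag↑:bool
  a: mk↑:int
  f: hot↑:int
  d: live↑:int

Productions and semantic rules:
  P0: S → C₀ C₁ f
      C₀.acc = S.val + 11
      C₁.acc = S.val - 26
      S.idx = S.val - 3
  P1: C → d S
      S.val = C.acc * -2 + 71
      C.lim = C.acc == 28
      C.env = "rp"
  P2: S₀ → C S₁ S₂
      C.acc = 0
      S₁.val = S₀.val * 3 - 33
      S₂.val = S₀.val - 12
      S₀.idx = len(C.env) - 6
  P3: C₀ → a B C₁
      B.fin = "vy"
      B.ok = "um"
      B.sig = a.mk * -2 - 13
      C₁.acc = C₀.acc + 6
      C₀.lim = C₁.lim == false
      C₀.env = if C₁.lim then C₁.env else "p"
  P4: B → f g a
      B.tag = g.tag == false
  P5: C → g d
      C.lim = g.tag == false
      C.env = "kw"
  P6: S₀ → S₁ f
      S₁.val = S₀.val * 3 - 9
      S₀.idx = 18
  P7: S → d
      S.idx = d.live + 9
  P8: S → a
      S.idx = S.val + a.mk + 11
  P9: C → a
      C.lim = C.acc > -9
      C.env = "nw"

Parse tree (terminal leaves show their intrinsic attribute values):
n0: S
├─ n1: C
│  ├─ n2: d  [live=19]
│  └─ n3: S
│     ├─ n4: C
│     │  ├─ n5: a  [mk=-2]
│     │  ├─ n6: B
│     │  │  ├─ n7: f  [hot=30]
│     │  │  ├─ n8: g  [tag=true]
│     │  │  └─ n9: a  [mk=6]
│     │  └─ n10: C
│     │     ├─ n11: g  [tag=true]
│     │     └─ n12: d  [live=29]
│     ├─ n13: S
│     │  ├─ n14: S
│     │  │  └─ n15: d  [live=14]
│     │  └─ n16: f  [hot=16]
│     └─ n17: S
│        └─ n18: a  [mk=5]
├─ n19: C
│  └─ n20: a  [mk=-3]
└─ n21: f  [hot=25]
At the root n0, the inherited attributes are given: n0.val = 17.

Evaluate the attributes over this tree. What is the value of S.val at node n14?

1. n0.val = 17  [given at root]
2. n1.acc = 28  [S.val + 11]
3. n2.live = 19  [terminal]
4. n3.val = 15  [C.acc * -2 + 71]
5. n4.acc = 0  [0]
6. n5.mk = -2  [terminal]
7. n6.fin = "vy"  ["vy"]
8. n6.ok = "um"  ["um"]
9. n6.sig = -9  [a.mk * -2 - 13]
10. n7.hot = 30  [terminal]
11. n8.tag = true  [terminal]
12. n9.mk = 6  [terminal]
13. n6.tag = false  [g.tag == false]
14. n10.acc = 6  [C₀.acc + 6]
15. n11.tag = true  [terminal]
16. n12.live = 29  [terminal]
17. n10.lim = false  [g.tag == false]
18. n10.env = "kw"  ["kw"]
19. n4.lim = true  [C₁.lim == false]
20. n4.env = "p"  [if C₁.lim then C₁.env else "p"]
21. n13.val = 12  [S₀.val * 3 - 33]
22. n14.val = 27  [S₀.val * 3 - 9]
23. n15.live = 14  [terminal]
24. n14.idx = 23  [d.live + 9]
25. n16.hot = 16  [terminal]
26. n13.idx = 18  [18]
27. n17.val = 3  [S₀.val - 12]
28. n18.mk = 5  [terminal]
29. n17.idx = 19  [S.val + a.mk + 11]
30. n3.idx = -5  [len(C.env) - 6]
31. n1.lim = true  [C.acc == 28]
32. n1.env = "rp"  ["rp"]
33. n19.acc = -9  [S.val - 26]
34. n20.mk = -3  [terminal]
35. n19.lim = false  [C.acc > -9]
36. n19.env = "nw"  ["nw"]
37. n21.hot = 25  [terminal]
38. n0.idx = 14  [S.val - 3]

27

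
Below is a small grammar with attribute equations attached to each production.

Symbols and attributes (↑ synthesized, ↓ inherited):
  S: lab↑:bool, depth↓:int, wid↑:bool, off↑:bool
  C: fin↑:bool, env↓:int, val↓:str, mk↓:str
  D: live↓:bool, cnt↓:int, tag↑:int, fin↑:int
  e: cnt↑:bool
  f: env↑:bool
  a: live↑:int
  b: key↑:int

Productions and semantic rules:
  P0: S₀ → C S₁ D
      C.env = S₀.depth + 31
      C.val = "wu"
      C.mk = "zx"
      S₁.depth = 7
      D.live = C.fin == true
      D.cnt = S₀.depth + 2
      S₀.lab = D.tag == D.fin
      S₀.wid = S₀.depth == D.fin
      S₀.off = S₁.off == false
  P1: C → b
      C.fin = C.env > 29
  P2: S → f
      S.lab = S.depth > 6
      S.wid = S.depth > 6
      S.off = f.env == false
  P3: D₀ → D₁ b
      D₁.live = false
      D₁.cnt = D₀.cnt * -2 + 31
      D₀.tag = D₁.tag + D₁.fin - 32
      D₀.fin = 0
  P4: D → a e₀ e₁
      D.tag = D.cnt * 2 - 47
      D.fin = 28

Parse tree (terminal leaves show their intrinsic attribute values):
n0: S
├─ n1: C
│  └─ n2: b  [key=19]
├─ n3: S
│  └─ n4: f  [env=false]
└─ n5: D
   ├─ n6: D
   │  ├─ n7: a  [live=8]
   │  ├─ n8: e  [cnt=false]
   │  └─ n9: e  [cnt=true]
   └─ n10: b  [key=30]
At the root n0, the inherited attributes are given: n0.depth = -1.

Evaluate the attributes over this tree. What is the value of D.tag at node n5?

1. n0.depth = -1  [given at root]
2. n1.env = 30  [S₀.depth + 31]
3. n1.val = "wu"  ["wu"]
4. n1.mk = "zx"  ["zx"]
5. n2.key = 19  [terminal]
6. n1.fin = true  [C.env > 29]
7. n3.depth = 7  [7]
8. n4.env = false  [terminal]
9. n3.lab = true  [S.depth > 6]
10. n3.wid = true  [S.depth > 6]
11. n3.off = true  [f.env == false]
12. n5.live = true  [C.fin == true]
13. n5.cnt = 1  [S₀.depth + 2]
14. n6.live = false  [false]
15. n6.cnt = 29  [D₀.cnt * -2 + 31]
16. n7.live = 8  [terminal]
17. n8.cnt = false  [terminal]
18. n9.cnt = true  [terminal]
19. n6.tag = 11  [D.cnt * 2 - 47]
20. n6.fin = 28  [28]
21. n10.key = 30  [terminal]
22. n5.tag = 7  [D₁.tag + D₁.fin - 32]
23. n5.fin = 0  [0]
24. n0.lab = false  [D.tag == D.fin]
25. n0.wid = false  [S₀.depth == D.fin]
26. n0.off = false  [S₁.off == false]

7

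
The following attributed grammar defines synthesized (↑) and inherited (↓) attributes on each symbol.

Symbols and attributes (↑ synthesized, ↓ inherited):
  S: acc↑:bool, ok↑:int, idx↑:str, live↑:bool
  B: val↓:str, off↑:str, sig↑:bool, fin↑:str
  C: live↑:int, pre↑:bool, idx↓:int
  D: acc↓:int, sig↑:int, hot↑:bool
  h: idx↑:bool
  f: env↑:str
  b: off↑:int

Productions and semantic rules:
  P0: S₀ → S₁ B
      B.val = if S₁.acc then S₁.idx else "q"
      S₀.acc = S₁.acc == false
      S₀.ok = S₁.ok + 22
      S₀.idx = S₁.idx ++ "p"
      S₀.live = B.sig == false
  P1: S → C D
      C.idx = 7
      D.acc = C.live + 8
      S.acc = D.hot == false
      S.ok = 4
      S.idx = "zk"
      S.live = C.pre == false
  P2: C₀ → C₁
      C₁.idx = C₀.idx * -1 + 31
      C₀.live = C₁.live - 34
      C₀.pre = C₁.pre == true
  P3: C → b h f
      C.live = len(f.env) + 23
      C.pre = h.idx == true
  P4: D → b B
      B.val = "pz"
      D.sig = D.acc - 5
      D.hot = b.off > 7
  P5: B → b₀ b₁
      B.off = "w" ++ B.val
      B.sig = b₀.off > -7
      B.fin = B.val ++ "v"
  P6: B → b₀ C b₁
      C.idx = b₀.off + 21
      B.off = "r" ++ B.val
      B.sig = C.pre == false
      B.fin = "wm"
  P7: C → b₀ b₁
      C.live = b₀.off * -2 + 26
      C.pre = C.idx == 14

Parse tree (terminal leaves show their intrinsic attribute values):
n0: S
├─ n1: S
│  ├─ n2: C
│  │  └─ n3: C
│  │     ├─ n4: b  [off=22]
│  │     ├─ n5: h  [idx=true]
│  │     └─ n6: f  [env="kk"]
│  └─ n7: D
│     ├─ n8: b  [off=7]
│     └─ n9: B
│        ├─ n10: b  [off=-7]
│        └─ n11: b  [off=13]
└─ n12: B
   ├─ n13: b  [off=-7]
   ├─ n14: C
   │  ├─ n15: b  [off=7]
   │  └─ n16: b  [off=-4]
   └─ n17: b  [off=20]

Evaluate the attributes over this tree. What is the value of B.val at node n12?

1. n2.idx = 7  [7]
2. n3.idx = 24  [C₀.idx * -1 + 31]
3. n4.off = 22  [terminal]
4. n5.idx = true  [terminal]
5. n6.env = "kk"  [terminal]
6. n3.live = 25  [len(f.env) + 23]
7. n3.pre = true  [h.idx == true]
8. n2.live = -9  [C₁.live - 34]
9. n2.pre = true  [C₁.pre == true]
10. n7.acc = -1  [C.live + 8]
11. n8.off = 7  [terminal]
12. n9.val = "pz"  ["pz"]
13. n10.off = -7  [terminal]
14. n11.off = 13  [terminal]
15. n9.off = "wpz"  ["w" ++ B.val]
16. n9.sig = false  [b₀.off > -7]
17. n9.fin = "pzv"  [B.val ++ "v"]
18. n7.sig = -6  [D.acc - 5]
19. n7.hot = false  [b.off > 7]
20. n1.acc = true  [D.hot == false]
21. n1.ok = 4  [4]
22. n1.idx = "zk"  ["zk"]
23. n1.live = false  [C.pre == false]
24. n12.val = "zk"  [if S₁.acc then S₁.idx else "q"]
25. n13.off = -7  [terminal]
26. n14.idx = 14  [b₀.off + 21]
27. n15.off = 7  [terminal]
28. n16.off = -4  [terminal]
29. n14.live = 12  [b₀.off * -2 + 26]
30. n14.pre = true  [C.idx == 14]
31. n17.off = 20  [terminal]
32. n12.off = "rzk"  ["r" ++ B.val]
33. n12.sig = false  [C.pre == false]
34. n12.fin = "wm"  ["wm"]
35. n0.acc = false  [S₁.acc == false]
36. n0.ok = 26  [S₁.ok + 22]
37. n0.idx = "zkp"  [S₁.idx ++ "p"]
38. n0.live = true  [B.sig == false]

"zk"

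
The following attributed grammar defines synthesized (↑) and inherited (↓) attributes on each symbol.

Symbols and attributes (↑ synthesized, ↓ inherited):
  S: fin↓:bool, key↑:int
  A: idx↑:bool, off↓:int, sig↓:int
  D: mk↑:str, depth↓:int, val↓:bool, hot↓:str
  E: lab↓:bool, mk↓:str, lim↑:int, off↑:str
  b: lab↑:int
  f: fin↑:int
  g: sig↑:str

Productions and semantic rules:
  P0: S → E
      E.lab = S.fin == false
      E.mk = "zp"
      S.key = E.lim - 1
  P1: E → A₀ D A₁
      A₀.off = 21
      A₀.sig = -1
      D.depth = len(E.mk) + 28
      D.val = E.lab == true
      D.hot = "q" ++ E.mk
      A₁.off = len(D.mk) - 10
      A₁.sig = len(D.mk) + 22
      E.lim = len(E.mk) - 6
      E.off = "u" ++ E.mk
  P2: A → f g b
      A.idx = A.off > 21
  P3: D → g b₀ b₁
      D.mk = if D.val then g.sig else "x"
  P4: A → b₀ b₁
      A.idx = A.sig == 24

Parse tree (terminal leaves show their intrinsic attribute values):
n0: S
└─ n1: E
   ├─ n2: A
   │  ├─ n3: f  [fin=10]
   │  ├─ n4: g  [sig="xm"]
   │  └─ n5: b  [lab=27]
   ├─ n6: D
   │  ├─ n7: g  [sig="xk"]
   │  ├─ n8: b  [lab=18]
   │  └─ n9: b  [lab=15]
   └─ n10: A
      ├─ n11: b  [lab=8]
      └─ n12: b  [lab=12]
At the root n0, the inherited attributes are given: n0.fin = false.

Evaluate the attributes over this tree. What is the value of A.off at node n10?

-8

1. n0.fin = false  [given at root]
2. n1.lab = true  [S.fin == false]
3. n1.mk = "zp"  ["zp"]
4. n2.off = 21  [21]
5. n2.sig = -1  [-1]
6. n3.fin = 10  [terminal]
7. n4.sig = "xm"  [terminal]
8. n5.lab = 27  [terminal]
9. n2.idx = false  [A.off > 21]
10. n6.depth = 30  [len(E.mk) + 28]
11. n6.val = true  [E.lab == true]
12. n6.hot = "qzp"  ["q" ++ E.mk]
13. n7.sig = "xk"  [terminal]
14. n8.lab = 18  [terminal]
15. n9.lab = 15  [terminal]
16. n6.mk = "xk"  [if D.val then g.sig else "x"]
17. n10.off = -8  [len(D.mk) - 10]
18. n10.sig = 24  [len(D.mk) + 22]
19. n11.lab = 8  [terminal]
20. n12.lab = 12  [terminal]
21. n10.idx = true  [A.sig == 24]
22. n1.lim = -4  [len(E.mk) - 6]
23. n1.off = "uzp"  ["u" ++ E.mk]
24. n0.key = -5  [E.lim - 1]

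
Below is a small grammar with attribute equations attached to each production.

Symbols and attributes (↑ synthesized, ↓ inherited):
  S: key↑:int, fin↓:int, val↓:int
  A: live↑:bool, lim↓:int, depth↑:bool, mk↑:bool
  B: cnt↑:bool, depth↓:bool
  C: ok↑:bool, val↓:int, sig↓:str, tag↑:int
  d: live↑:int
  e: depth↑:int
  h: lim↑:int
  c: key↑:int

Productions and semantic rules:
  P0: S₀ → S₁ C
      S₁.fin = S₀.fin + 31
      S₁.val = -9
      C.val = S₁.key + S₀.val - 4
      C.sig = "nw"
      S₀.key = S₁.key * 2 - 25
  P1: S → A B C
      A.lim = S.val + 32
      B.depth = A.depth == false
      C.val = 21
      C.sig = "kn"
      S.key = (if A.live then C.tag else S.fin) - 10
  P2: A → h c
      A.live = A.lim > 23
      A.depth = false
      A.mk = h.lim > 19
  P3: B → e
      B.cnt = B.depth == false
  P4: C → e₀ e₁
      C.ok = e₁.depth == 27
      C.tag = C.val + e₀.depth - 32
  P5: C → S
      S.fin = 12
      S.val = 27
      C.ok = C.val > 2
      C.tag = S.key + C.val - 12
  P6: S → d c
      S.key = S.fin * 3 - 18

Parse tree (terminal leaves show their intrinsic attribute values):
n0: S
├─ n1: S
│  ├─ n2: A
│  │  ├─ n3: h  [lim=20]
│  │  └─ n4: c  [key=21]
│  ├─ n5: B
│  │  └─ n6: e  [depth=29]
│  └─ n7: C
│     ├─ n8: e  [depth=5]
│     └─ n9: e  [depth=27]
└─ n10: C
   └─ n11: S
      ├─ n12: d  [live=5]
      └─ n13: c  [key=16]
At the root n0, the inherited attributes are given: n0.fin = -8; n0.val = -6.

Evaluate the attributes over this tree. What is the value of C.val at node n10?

3

1. n0.fin = -8  [given at root]
2. n0.val = -6  [given at root]
3. n1.fin = 23  [S₀.fin + 31]
4. n1.val = -9  [-9]
5. n2.lim = 23  [S.val + 32]
6. n3.lim = 20  [terminal]
7. n4.key = 21  [terminal]
8. n2.live = false  [A.lim > 23]
9. n2.depth = false  [false]
10. n2.mk = true  [h.lim > 19]
11. n5.depth = true  [A.depth == false]
12. n6.depth = 29  [terminal]
13. n5.cnt = false  [B.depth == false]
14. n7.val = 21  [21]
15. n7.sig = "kn"  ["kn"]
16. n8.depth = 5  [terminal]
17. n9.depth = 27  [terminal]
18. n7.ok = true  [e₁.depth == 27]
19. n7.tag = -6  [C.val + e₀.depth - 32]
20. n1.key = 13  [(if A.live then C.tag else S.fin) - 10]
21. n10.val = 3  [S₁.key + S₀.val - 4]
22. n10.sig = "nw"  ["nw"]
23. n11.fin = 12  [12]
24. n11.val = 27  [27]
25. n12.live = 5  [terminal]
26. n13.key = 16  [terminal]
27. n11.key = 18  [S.fin * 3 - 18]
28. n10.ok = true  [C.val > 2]
29. n10.tag = 9  [S.key + C.val - 12]
30. n0.key = 1  [S₁.key * 2 - 25]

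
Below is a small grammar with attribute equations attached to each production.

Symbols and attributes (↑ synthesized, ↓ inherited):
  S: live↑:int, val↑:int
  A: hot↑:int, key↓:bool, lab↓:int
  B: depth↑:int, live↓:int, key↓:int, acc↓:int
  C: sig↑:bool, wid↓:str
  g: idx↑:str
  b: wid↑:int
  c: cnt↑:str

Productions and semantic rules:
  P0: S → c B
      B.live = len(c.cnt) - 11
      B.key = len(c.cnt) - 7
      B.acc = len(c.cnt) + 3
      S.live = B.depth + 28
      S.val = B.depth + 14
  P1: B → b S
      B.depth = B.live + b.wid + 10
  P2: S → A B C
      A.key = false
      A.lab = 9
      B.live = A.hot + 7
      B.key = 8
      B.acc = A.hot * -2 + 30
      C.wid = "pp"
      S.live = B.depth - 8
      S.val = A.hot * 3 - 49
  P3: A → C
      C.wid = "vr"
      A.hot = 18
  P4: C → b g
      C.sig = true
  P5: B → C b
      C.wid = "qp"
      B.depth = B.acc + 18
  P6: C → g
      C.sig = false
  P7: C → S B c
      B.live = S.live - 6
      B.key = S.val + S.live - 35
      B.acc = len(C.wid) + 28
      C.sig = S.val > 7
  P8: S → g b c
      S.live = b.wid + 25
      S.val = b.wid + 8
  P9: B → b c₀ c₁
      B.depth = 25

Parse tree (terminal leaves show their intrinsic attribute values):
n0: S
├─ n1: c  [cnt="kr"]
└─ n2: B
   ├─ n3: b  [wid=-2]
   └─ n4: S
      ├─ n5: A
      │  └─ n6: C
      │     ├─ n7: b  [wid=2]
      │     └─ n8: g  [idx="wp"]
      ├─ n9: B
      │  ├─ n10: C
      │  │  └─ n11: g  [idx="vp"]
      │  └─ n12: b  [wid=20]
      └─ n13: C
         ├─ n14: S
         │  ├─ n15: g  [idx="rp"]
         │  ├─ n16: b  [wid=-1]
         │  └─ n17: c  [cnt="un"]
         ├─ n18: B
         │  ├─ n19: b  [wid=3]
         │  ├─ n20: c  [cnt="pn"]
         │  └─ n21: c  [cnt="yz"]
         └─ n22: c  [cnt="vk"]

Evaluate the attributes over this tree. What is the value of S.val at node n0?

1. n1.cnt = "kr"  [terminal]
2. n2.live = -9  [len(c.cnt) - 11]
3. n2.key = -5  [len(c.cnt) - 7]
4. n2.acc = 5  [len(c.cnt) + 3]
5. n3.wid = -2  [terminal]
6. n5.key = false  [false]
7. n5.lab = 9  [9]
8. n6.wid = "vr"  ["vr"]
9. n7.wid = 2  [terminal]
10. n8.idx = "wp"  [terminal]
11. n6.sig = true  [true]
12. n5.hot = 18  [18]
13. n9.live = 25  [A.hot + 7]
14. n9.key = 8  [8]
15. n9.acc = -6  [A.hot * -2 + 30]
16. n10.wid = "qp"  ["qp"]
17. n11.idx = "vp"  [terminal]
18. n10.sig = false  [false]
19. n12.wid = 20  [terminal]
20. n9.depth = 12  [B.acc + 18]
21. n13.wid = "pp"  ["pp"]
22. n15.idx = "rp"  [terminal]
23. n16.wid = -1  [terminal]
24. n17.cnt = "un"  [terminal]
25. n14.live = 24  [b.wid + 25]
26. n14.val = 7  [b.wid + 8]
27. n18.live = 18  [S.live - 6]
28. n18.key = -4  [S.val + S.live - 35]
29. n18.acc = 30  [len(C.wid) + 28]
30. n19.wid = 3  [terminal]
31. n20.cnt = "pn"  [terminal]
32. n21.cnt = "yz"  [terminal]
33. n18.depth = 25  [25]
34. n22.cnt = "vk"  [terminal]
35. n13.sig = false  [S.val > 7]
36. n4.live = 4  [B.depth - 8]
37. n4.val = 5  [A.hot * 3 - 49]
38. n2.depth = -1  [B.live + b.wid + 10]
39. n0.live = 27  [B.depth + 28]
40. n0.val = 13  [B.depth + 14]

13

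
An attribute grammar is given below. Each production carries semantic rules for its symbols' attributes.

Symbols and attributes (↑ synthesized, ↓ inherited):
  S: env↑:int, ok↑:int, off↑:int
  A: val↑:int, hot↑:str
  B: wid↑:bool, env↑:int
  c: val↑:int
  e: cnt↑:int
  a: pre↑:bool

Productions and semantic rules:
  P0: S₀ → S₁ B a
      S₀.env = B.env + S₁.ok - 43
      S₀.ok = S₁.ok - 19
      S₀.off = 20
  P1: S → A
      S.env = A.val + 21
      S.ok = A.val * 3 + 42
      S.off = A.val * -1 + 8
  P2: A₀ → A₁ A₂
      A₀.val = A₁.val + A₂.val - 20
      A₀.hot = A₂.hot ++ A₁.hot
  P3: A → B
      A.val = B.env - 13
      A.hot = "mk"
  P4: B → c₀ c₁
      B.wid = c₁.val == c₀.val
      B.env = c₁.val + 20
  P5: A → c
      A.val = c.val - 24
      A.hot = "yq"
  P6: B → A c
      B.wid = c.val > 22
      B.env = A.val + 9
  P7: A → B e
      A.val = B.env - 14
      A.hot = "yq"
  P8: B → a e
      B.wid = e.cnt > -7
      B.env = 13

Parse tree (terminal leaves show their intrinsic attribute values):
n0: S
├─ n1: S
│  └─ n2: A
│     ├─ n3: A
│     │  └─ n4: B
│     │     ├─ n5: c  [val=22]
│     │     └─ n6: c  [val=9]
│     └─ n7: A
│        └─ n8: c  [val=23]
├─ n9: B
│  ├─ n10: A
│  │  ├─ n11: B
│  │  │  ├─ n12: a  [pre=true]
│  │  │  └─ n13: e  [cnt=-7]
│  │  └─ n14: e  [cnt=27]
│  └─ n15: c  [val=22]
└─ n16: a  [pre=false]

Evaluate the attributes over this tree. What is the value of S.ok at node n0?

1. n5.val = 22  [terminal]
2. n6.val = 9  [terminal]
3. n4.wid = false  [c₁.val == c₀.val]
4. n4.env = 29  [c₁.val + 20]
5. n3.val = 16  [B.env - 13]
6. n3.hot = "mk"  ["mk"]
7. n8.val = 23  [terminal]
8. n7.val = -1  [c.val - 24]
9. n7.hot = "yq"  ["yq"]
10. n2.val = -5  [A₁.val + A₂.val - 20]
11. n2.hot = "yqmk"  [A₂.hot ++ A₁.hot]
12. n1.env = 16  [A.val + 21]
13. n1.ok = 27  [A.val * 3 + 42]
14. n1.off = 13  [A.val * -1 + 8]
15. n12.pre = true  [terminal]
16. n13.cnt = -7  [terminal]
17. n11.wid = false  [e.cnt > -7]
18. n11.env = 13  [13]
19. n14.cnt = 27  [terminal]
20. n10.val = -1  [B.env - 14]
21. n10.hot = "yq"  ["yq"]
22. n15.val = 22  [terminal]
23. n9.wid = false  [c.val > 22]
24. n9.env = 8  [A.val + 9]
25. n16.pre = false  [terminal]
26. n0.env = -8  [B.env + S₁.ok - 43]
27. n0.ok = 8  [S₁.ok - 19]
28. n0.off = 20  [20]

8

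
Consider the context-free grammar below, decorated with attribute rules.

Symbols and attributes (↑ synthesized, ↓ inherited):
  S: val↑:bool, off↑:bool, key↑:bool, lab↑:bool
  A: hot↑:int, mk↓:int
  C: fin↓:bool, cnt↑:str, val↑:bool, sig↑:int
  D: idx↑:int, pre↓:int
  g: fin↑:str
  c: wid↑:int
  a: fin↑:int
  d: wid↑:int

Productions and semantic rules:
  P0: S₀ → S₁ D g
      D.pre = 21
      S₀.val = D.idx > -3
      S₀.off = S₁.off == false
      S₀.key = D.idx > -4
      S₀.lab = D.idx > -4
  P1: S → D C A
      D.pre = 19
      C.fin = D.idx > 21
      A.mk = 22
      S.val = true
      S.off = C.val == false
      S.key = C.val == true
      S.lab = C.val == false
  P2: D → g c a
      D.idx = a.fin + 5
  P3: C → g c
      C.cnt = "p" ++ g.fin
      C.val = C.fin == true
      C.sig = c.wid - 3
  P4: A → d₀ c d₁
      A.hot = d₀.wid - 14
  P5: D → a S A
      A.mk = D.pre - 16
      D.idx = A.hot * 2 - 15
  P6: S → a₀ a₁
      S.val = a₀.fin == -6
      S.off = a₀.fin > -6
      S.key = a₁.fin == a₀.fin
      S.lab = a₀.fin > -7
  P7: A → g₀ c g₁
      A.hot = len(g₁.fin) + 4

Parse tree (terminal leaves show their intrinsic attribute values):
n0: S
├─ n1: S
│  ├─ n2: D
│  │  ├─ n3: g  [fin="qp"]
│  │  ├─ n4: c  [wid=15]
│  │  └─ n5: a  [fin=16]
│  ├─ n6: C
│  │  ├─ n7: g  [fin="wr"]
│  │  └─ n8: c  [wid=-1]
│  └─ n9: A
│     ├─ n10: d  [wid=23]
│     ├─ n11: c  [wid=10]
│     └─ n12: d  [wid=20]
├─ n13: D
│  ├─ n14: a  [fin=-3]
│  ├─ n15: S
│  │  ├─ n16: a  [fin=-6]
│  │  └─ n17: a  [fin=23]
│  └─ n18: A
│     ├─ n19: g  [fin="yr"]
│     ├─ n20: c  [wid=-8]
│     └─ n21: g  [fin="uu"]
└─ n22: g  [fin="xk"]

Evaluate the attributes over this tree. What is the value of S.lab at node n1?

1. n2.pre = 19  [19]
2. n3.fin = "qp"  [terminal]
3. n4.wid = 15  [terminal]
4. n5.fin = 16  [terminal]
5. n2.idx = 21  [a.fin + 5]
6. n6.fin = false  [D.idx > 21]
7. n7.fin = "wr"  [terminal]
8. n8.wid = -1  [terminal]
9. n6.cnt = "pwr"  ["p" ++ g.fin]
10. n6.val = false  [C.fin == true]
11. n6.sig = -4  [c.wid - 3]
12. n9.mk = 22  [22]
13. n10.wid = 23  [terminal]
14. n11.wid = 10  [terminal]
15. n12.wid = 20  [terminal]
16. n9.hot = 9  [d₀.wid - 14]
17. n1.val = true  [true]
18. n1.off = true  [C.val == false]
19. n1.key = false  [C.val == true]
20. n1.lab = true  [C.val == false]
21. n13.pre = 21  [21]
22. n14.fin = -3  [terminal]
23. n16.fin = -6  [terminal]
24. n17.fin = 23  [terminal]
25. n15.val = true  [a₀.fin == -6]
26. n15.off = false  [a₀.fin > -6]
27. n15.key = false  [a₁.fin == a₀.fin]
28. n15.lab = true  [a₀.fin > -7]
29. n18.mk = 5  [D.pre - 16]
30. n19.fin = "yr"  [terminal]
31. n20.wid = -8  [terminal]
32. n21.fin = "uu"  [terminal]
33. n18.hot = 6  [len(g₁.fin) + 4]
34. n13.idx = -3  [A.hot * 2 - 15]
35. n22.fin = "xk"  [terminal]
36. n0.val = false  [D.idx > -3]
37. n0.off = false  [S₁.off == false]
38. n0.key = true  [D.idx > -4]
39. n0.lab = true  [D.idx > -4]

true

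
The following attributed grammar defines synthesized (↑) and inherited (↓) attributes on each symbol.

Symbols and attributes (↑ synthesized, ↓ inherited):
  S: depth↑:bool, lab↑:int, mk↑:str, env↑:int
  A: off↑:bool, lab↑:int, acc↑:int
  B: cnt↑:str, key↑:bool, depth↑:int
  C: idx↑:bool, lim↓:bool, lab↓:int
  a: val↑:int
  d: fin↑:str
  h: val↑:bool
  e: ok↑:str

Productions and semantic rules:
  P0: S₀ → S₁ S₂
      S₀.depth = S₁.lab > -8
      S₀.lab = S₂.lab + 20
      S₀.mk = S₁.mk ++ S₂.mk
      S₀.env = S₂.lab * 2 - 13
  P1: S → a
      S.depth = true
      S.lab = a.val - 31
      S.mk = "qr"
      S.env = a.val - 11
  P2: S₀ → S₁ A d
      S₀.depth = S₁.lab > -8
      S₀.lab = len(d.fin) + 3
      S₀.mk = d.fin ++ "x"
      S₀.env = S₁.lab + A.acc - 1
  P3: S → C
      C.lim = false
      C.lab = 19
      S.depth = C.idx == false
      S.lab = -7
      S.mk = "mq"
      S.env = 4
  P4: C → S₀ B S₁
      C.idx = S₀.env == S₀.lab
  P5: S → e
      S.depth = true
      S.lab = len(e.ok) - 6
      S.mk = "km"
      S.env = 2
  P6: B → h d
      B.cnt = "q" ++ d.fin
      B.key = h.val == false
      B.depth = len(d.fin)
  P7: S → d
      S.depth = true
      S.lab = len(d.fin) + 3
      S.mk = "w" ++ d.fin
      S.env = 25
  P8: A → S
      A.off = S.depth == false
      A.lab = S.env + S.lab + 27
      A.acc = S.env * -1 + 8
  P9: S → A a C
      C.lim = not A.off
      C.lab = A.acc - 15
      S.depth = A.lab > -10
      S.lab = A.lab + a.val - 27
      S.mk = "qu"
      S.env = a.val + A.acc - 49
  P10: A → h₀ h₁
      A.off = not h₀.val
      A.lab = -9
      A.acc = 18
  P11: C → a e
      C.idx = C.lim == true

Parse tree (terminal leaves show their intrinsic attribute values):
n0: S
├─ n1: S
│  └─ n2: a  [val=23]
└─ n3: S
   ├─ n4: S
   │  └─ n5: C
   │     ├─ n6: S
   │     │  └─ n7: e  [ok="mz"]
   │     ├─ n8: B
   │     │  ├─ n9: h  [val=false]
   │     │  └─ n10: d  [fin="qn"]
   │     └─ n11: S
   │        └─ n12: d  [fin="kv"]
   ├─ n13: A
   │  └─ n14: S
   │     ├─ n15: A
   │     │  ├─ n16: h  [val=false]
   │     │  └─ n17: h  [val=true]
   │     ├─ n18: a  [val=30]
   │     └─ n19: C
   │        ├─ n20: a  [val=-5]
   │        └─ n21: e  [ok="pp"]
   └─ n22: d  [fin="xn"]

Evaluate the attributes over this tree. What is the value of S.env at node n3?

1. n2.val = 23  [terminal]
2. n1.depth = true  [true]
3. n1.lab = -8  [a.val - 31]
4. n1.mk = "qr"  ["qr"]
5. n1.env = 12  [a.val - 11]
6. n5.lim = false  [false]
7. n5.lab = 19  [19]
8. n7.ok = "mz"  [terminal]
9. n6.depth = true  [true]
10. n6.lab = -4  [len(e.ok) - 6]
11. n6.mk = "km"  ["km"]
12. n6.env = 2  [2]
13. n9.val = false  [terminal]
14. n10.fin = "qn"  [terminal]
15. n8.cnt = "qqn"  ["q" ++ d.fin]
16. n8.key = true  [h.val == false]
17. n8.depth = 2  [len(d.fin)]
18. n12.fin = "kv"  [terminal]
19. n11.depth = true  [true]
20. n11.lab = 5  [len(d.fin) + 3]
21. n11.mk = "wkv"  ["w" ++ d.fin]
22. n11.env = 25  [25]
23. n5.idx = false  [S₀.env == S₀.lab]
24. n4.depth = true  [C.idx == false]
25. n4.lab = -7  [-7]
26. n4.mk = "mq"  ["mq"]
27. n4.env = 4  [4]
28. n16.val = false  [terminal]
29. n17.val = true  [terminal]
30. n15.off = true  [not h₀.val]
31. n15.lab = -9  [-9]
32. n15.acc = 18  [18]
33. n18.val = 30  [terminal]
34. n19.lim = false  [not A.off]
35. n19.lab = 3  [A.acc - 15]
36. n20.val = -5  [terminal]
37. n21.ok = "pp"  [terminal]
38. n19.idx = false  [C.lim == true]
39. n14.depth = true  [A.lab > -10]
40. n14.lab = -6  [A.lab + a.val - 27]
41. n14.mk = "qu"  ["qu"]
42. n14.env = -1  [a.val + A.acc - 49]
43. n13.off = false  [S.depth == false]
44. n13.lab = 20  [S.env + S.lab + 27]
45. n13.acc = 9  [S.env * -1 + 8]
46. n22.fin = "xn"  [terminal]
47. n3.depth = true  [S₁.lab > -8]
48. n3.lab = 5  [len(d.fin) + 3]
49. n3.mk = "xnx"  [d.fin ++ "x"]
50. n3.env = 1  [S₁.lab + A.acc - 1]
51. n0.depth = false  [S₁.lab > -8]
52. n0.lab = 25  [S₂.lab + 20]
53. n0.mk = "qrxnx"  [S₁.mk ++ S₂.mk]
54. n0.env = -3  [S₂.lab * 2 - 13]

1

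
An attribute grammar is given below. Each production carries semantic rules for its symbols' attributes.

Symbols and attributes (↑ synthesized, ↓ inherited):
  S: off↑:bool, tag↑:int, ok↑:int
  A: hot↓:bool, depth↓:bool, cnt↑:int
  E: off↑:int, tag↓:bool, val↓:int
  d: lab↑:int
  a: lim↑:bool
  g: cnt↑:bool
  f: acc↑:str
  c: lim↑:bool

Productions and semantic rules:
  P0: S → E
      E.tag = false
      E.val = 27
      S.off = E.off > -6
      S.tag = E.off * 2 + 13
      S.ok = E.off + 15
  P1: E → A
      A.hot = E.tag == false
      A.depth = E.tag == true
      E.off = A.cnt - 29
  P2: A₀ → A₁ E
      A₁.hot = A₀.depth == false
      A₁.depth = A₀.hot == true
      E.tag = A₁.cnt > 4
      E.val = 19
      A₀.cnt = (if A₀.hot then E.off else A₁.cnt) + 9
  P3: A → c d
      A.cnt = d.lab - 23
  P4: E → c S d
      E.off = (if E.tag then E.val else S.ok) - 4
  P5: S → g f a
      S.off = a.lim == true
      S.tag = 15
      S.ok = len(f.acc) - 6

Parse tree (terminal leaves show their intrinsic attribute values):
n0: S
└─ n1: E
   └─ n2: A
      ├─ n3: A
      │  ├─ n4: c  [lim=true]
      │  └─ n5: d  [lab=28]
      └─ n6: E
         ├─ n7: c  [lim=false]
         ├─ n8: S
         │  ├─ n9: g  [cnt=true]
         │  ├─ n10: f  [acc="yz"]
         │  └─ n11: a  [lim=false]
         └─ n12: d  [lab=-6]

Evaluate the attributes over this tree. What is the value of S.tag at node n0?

3

1. n1.tag = false  [false]
2. n1.val = 27  [27]
3. n2.hot = true  [E.tag == false]
4. n2.depth = false  [E.tag == true]
5. n3.hot = true  [A₀.depth == false]
6. n3.depth = true  [A₀.hot == true]
7. n4.lim = true  [terminal]
8. n5.lab = 28  [terminal]
9. n3.cnt = 5  [d.lab - 23]
10. n6.tag = true  [A₁.cnt > 4]
11. n6.val = 19  [19]
12. n7.lim = false  [terminal]
13. n9.cnt = true  [terminal]
14. n10.acc = "yz"  [terminal]
15. n11.lim = false  [terminal]
16. n8.off = false  [a.lim == true]
17. n8.tag = 15  [15]
18. n8.ok = -4  [len(f.acc) - 6]
19. n12.lab = -6  [terminal]
20. n6.off = 15  [(if E.tag then E.val else S.ok) - 4]
21. n2.cnt = 24  [(if A₀.hot then E.off else A₁.cnt) + 9]
22. n1.off = -5  [A.cnt - 29]
23. n0.off = true  [E.off > -6]
24. n0.tag = 3  [E.off * 2 + 13]
25. n0.ok = 10  [E.off + 15]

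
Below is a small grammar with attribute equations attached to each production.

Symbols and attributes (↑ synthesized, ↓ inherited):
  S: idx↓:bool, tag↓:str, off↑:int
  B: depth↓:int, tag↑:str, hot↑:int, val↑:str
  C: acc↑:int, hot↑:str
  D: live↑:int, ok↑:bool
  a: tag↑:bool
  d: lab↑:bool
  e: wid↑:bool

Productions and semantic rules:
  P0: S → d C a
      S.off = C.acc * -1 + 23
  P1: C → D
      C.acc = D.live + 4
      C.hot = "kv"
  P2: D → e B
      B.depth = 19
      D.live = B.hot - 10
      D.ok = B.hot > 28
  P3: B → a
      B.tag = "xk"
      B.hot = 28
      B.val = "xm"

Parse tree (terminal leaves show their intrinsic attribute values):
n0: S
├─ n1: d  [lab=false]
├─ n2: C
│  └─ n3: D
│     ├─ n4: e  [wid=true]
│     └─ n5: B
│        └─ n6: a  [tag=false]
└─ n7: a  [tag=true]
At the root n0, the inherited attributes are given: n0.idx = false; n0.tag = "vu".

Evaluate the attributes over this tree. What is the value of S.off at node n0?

1. n0.idx = false  [given at root]
2. n0.tag = "vu"  [given at root]
3. n1.lab = false  [terminal]
4. n4.wid = true  [terminal]
5. n5.depth = 19  [19]
6. n6.tag = false  [terminal]
7. n5.tag = "xk"  ["xk"]
8. n5.hot = 28  [28]
9. n5.val = "xm"  ["xm"]
10. n3.live = 18  [B.hot - 10]
11. n3.ok = false  [B.hot > 28]
12. n2.acc = 22  [D.live + 4]
13. n2.hot = "kv"  ["kv"]
14. n7.tag = true  [terminal]
15. n0.off = 1  [C.acc * -1 + 23]

1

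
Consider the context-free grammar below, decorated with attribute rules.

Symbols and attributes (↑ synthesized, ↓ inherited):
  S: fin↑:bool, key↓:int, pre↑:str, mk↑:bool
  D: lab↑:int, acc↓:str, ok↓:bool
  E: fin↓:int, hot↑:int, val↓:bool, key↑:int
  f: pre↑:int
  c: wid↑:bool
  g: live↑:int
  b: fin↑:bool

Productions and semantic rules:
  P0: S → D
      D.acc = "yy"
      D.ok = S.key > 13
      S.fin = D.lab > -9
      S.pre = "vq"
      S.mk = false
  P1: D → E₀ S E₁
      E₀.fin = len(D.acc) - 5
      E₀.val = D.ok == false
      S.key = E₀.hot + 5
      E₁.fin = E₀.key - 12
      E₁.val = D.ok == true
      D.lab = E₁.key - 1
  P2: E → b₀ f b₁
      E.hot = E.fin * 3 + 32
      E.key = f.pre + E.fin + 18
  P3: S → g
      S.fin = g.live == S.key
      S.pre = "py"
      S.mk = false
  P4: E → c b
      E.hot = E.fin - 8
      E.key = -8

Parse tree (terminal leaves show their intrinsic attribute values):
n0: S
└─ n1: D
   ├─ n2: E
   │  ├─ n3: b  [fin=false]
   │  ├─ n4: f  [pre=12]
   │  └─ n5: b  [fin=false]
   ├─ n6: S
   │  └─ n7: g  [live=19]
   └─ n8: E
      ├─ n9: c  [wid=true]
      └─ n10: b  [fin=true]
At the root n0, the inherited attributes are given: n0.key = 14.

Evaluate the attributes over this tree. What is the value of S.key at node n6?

1. n0.key = 14  [given at root]
2. n1.acc = "yy"  ["yy"]
3. n1.ok = true  [S.key > 13]
4. n2.fin = -3  [len(D.acc) - 5]
5. n2.val = false  [D.ok == false]
6. n3.fin = false  [terminal]
7. n4.pre = 12  [terminal]
8. n5.fin = false  [terminal]
9. n2.hot = 23  [E.fin * 3 + 32]
10. n2.key = 27  [f.pre + E.fin + 18]
11. n6.key = 28  [E₀.hot + 5]
12. n7.live = 19  [terminal]
13. n6.fin = false  [g.live == S.key]
14. n6.pre = "py"  ["py"]
15. n6.mk = false  [false]
16. n8.fin = 15  [E₀.key - 12]
17. n8.val = true  [D.ok == true]
18. n9.wid = true  [terminal]
19. n10.fin = true  [terminal]
20. n8.hot = 7  [E.fin - 8]
21. n8.key = -8  [-8]
22. n1.lab = -9  [E₁.key - 1]
23. n0.fin = false  [D.lab > -9]
24. n0.pre = "vq"  ["vq"]
25. n0.mk = false  [false]

28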